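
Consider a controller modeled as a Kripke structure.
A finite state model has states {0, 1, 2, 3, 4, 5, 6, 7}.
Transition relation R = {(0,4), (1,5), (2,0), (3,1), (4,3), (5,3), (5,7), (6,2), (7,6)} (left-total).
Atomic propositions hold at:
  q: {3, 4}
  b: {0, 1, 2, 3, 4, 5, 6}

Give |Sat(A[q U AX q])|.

Sat(AX q) = {s : every successor in {3, 4}} = {0, 4}
A[q U AX q]: least fixpoint, start Z0 = Sat(AX q) = {0, 4}, add states in Sat(q) with every successor in Z. Already a fixed point.
Sat(A[q U AX q]) = {0, 4}
|Sat(A[q U AX q])| = |{0, 4}| = 2.

2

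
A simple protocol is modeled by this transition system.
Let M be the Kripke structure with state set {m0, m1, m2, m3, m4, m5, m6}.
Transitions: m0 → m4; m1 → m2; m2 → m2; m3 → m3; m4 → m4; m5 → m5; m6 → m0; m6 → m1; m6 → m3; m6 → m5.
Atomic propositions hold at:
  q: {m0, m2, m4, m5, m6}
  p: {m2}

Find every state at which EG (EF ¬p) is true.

{m0, m3, m4, m5, m6}

Sat(¬p) = {m0, m1, m3, m4, m5, m6}
EF ¬p: least fixpoint, start Z0 = {m0, m1, m3, m4, m5, m6}, add states with some successor in Z. Already a fixed point.
Sat(EF ¬p) = {m0, m1, m3, m4, m5, m6}
EG (EF ¬p): greatest fixpoint, start Z0 = {m0, m1, m3, m4, m5, m6}, keep only states in Sat with some successor in Z. Z1 = {m0, m3, m4, m5, m6}; fixed.
Sat(EG (EF ¬p)) = {m0, m3, m4, m5, m6}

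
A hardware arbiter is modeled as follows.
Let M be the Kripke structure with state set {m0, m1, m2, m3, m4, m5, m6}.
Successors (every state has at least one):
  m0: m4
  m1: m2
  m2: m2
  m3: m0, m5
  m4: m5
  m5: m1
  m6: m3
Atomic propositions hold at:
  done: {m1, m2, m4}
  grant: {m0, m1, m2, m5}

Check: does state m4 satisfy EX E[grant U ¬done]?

Sat(¬done) = {m0, m3, m5, m6}
E[grant U ¬done]: least fixpoint, start Z0 = Sat(¬done) = {m0, m3, m5, m6}, add states in Sat(grant) with some successor in Z. Already a fixed point.
Sat(E[grant U ¬done]) = {m0, m3, m5, m6}
Sat(EX E[grant U ¬done]) = {s : some successor in {m0, m3, m5, m6}} = {m3, m4, m6}
m4 ∈ Sat(EX E[grant U ¬done]) = {m3, m4, m6}, so the formula holds at m4.

Yes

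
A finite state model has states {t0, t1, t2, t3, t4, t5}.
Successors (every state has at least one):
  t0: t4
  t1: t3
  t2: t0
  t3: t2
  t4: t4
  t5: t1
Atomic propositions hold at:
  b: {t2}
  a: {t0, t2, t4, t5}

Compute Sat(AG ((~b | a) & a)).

{t0, t2, t4}

Sat(~b) = {t0, t1, t3, t4, t5}
Sat(~b | a) = {t0, t1, t2, t3, t4, t5}
Sat((~b | a) & a) = {t0, t2, t4, t5}
AG ((~b | a) & a): greatest fixpoint, start Z0 = {t0, t2, t4, t5}, keep only states in Sat with every successor in Z. Z1 = {t0, t2, t4}; fixed.
Sat(AG ((~b | a) & a)) = {t0, t2, t4}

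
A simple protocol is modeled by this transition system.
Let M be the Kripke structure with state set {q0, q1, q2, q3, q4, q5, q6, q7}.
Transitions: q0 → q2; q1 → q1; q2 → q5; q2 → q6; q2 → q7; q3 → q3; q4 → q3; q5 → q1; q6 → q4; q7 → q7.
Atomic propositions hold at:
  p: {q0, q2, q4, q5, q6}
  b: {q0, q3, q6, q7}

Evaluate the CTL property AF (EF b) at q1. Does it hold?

EF b: least fixpoint, start Z0 = {q0, q3, q6, q7}, add states with some successor in Z. Z1 = {q0, q2, q3, q4, q6, q7}; fixed.
Sat(EF b) = {q0, q2, q3, q4, q6, q7}
AF (EF b): least fixpoint, start Z0 = {q0, q2, q3, q4, q6, q7}, add states with every successor in Z. Already a fixed point.
Sat(AF (EF b)) = {q0, q2, q3, q4, q6, q7}
q1 ∉ Sat(AF (EF b)) = {q0, q2, q3, q4, q6, q7}, so the formula does not hold at q1.

No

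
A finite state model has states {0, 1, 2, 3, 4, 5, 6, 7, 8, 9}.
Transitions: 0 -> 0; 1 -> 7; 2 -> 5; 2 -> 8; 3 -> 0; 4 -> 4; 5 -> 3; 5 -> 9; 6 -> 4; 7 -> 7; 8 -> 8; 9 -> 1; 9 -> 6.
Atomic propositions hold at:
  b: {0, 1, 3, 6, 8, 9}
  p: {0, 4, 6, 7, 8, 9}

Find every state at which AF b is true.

AF b: least fixpoint, start Z0 = {0, 1, 3, 6, 8, 9}, add states with every successor in Z. Z1 = {0, 1, 3, 5, 6, 8, 9}; Z2 = {0, 1, 2, 3, 5, 6, 8, 9}; fixed.
Sat(AF b) = {0, 1, 2, 3, 5, 6, 8, 9}

{0, 1, 2, 3, 5, 6, 8, 9}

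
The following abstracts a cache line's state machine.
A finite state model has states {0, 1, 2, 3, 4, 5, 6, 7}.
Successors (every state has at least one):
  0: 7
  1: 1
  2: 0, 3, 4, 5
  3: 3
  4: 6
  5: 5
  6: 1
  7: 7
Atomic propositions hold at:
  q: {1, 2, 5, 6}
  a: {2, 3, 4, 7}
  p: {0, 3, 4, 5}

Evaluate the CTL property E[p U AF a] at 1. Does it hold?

AF a: least fixpoint, start Z0 = {2, 3, 4, 7}, add states with every successor in Z. Z1 = {0, 2, 3, 4, 7}; fixed.
Sat(AF a) = {0, 2, 3, 4, 7}
E[p U AF a]: least fixpoint, start Z0 = Sat(AF a) = {0, 2, 3, 4, 7}, add states in Sat(p) with some successor in Z. Already a fixed point.
Sat(E[p U AF a]) = {0, 2, 3, 4, 7}
1 ∉ Sat(E[p U AF a]) = {0, 2, 3, 4, 7}, so the formula does not hold at 1.

No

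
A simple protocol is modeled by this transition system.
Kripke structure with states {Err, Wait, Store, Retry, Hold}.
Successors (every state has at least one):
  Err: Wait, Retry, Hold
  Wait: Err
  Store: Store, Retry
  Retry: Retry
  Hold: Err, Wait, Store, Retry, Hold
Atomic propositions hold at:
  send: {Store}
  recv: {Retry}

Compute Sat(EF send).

{Err, Wait, Store, Hold}

EF send: least fixpoint, start Z0 = {Store}, add states with some successor in Z. Z1 = {Store, Hold}; Z2 = {Err, Store, Hold}; Z3 = {Err, Wait, Store, Hold}; fixed.
Sat(EF send) = {Err, Wait, Store, Hold}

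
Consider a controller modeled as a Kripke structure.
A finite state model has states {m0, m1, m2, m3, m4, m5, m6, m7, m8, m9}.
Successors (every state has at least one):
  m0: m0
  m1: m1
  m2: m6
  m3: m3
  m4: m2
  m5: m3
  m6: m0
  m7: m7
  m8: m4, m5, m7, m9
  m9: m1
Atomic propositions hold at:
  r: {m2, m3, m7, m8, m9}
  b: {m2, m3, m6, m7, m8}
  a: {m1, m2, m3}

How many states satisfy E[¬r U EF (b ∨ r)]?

Sat(¬r) = {m0, m1, m4, m5, m6}
Sat(b ∨ r) = {m2, m3, m6, m7, m8, m9}
EF (b ∨ r): least fixpoint, start Z0 = {m2, m3, m6, m7, m8, m9}, add states with some successor in Z. Z1 = {m2, m3, m4, m5, m6, m7, m8, m9}; fixed.
Sat(EF (b ∨ r)) = {m2, m3, m4, m5, m6, m7, m8, m9}
E[¬r U EF (b ∨ r)]: least fixpoint, start Z0 = Sat(EF (b ∨ r)) = {m2, m3, m4, m5, m6, m7, m8, m9}, add states in Sat(¬r) with some successor in Z. Already a fixed point.
Sat(E[¬r U EF (b ∨ r)]) = {m2, m3, m4, m5, m6, m7, m8, m9}
|Sat(E[¬r U EF (b ∨ r)])| = |{m2, m3, m4, m5, m6, m7, m8, m9}| = 8.

8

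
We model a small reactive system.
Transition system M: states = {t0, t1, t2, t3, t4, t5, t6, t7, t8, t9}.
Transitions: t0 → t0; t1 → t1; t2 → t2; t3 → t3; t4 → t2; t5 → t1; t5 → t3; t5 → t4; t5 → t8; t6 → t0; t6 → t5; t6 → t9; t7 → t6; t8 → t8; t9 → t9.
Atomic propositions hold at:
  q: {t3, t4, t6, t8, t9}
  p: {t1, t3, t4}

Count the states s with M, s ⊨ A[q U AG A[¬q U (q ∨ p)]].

Sat(¬q) = {t0, t1, t2, t5, t7}
Sat(q ∨ p) = {t1, t3, t4, t6, t8, t9}
A[¬q U (q ∨ p)]: least fixpoint, start Z0 = Sat((q ∨ p)) = {t1, t3, t4, t6, t8, t9}, add states in Sat(¬q) with every successor in Z. Z1 = {t1, t3, t4, t5, t6, t7, t8, t9}; fixed.
Sat(A[¬q U (q ∨ p)]) = {t1, t3, t4, t5, t6, t7, t8, t9}
AG A[¬q U (q ∨ p)]: greatest fixpoint, start Z0 = {t1, t3, t4, t5, t6, t7, t8, t9}, keep only states in Sat with every successor in Z. Z1 = {t1, t3, t5, t7, t8, t9}; Z2 = {t1, t3, t8, t9}; fixed.
Sat(AG A[¬q U (q ∨ p)]) = {t1, t3, t8, t9}
A[q U AG A[¬q U (q ∨ p)]]: least fixpoint, start Z0 = Sat(AG A[¬q U (q ∨ p)]) = {t1, t3, t8, t9}, add states in Sat(q) with every successor in Z. Already a fixed point.
Sat(A[q U AG A[¬q U (q ∨ p)]]) = {t1, t3, t8, t9}
|Sat(A[q U AG A[¬q U (q ∨ p)]])| = |{t1, t3, t8, t9}| = 4.

4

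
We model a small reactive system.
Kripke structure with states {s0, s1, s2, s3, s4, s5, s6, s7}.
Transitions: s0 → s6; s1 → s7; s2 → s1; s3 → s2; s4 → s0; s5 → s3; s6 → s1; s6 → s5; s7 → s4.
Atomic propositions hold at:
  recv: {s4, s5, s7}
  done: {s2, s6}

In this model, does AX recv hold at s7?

Yes

Sat(AX recv) = {s : every successor in {s4, s5, s7}} = {s1, s7}
s7 ∈ Sat(AX recv) = {s1, s7}, so the formula holds at s7.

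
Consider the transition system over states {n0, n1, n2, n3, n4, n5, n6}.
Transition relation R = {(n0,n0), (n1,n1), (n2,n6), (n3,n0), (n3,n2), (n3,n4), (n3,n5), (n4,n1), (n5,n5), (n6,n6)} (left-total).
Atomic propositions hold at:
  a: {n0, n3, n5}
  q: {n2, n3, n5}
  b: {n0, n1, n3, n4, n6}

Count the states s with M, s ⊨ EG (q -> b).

Sat(q -> b) = {n0, n1, n3, n4, n6}
EG (q -> b): greatest fixpoint, start Z0 = {n0, n1, n3, n4, n6}, keep only states in Sat with some successor in Z. Already a fixed point.
Sat(EG (q -> b)) = {n0, n1, n3, n4, n6}
|Sat(EG (q -> b))| = |{n0, n1, n3, n4, n6}| = 5.

5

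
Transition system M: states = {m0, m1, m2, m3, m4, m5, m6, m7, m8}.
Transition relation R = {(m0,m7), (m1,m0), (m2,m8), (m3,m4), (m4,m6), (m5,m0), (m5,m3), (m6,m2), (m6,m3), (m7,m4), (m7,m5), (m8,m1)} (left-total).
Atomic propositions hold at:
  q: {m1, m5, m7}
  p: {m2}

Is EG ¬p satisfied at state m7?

Yes

Sat(¬p) = {m0, m1, m3, m4, m5, m6, m7, m8}
EG ¬p: greatest fixpoint, start Z0 = {m0, m1, m3, m4, m5, m6, m7, m8}, keep only states in Sat with some successor in Z. Already a fixed point.
Sat(EG ¬p) = {m0, m1, m3, m4, m5, m6, m7, m8}
m7 ∈ Sat(EG ¬p) = {m0, m1, m3, m4, m5, m6, m7, m8}, so the formula holds at m7.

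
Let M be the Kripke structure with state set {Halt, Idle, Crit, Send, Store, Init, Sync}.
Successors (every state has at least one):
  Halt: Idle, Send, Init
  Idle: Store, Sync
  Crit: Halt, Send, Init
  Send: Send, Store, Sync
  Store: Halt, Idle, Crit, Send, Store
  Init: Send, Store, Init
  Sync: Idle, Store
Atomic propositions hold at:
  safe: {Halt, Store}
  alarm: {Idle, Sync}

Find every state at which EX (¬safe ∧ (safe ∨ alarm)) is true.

{Halt, Idle, Send, Store, Sync}

Sat(¬safe) = {Idle, Crit, Send, Init, Sync}
Sat(safe ∨ alarm) = {Halt, Idle, Store, Sync}
Sat(¬safe ∧ (safe ∨ alarm)) = {Idle, Sync}
Sat(EX (¬safe ∧ (safe ∨ alarm))) = {s : some successor in {Idle, Sync}} = {Halt, Idle, Send, Store, Sync}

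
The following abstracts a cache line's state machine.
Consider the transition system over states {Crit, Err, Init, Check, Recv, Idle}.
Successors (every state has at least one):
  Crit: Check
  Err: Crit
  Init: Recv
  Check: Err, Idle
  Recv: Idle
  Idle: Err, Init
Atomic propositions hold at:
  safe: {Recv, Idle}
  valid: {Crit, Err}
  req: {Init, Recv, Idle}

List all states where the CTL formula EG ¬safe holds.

{Crit, Err, Check}

Sat(¬safe) = {Crit, Err, Init, Check}
EG ¬safe: greatest fixpoint, start Z0 = {Crit, Err, Init, Check}, keep only states in Sat with some successor in Z. Z1 = {Crit, Err, Check}; fixed.
Sat(EG ¬safe) = {Crit, Err, Check}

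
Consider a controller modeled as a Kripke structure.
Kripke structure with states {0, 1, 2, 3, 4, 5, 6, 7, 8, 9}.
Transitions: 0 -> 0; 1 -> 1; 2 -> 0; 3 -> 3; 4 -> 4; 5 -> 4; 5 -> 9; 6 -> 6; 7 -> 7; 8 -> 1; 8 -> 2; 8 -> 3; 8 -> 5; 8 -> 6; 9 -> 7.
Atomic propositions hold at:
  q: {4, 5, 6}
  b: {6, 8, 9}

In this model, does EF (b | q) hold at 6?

Sat(b | q) = {4, 5, 6, 8, 9}
EF (b | q): least fixpoint, start Z0 = {4, 5, 6, 8, 9}, add states with some successor in Z. Already a fixed point.
Sat(EF (b | q)) = {4, 5, 6, 8, 9}
6 ∈ Sat(EF (b | q)) = {4, 5, 6, 8, 9}, so the formula holds at 6.

Yes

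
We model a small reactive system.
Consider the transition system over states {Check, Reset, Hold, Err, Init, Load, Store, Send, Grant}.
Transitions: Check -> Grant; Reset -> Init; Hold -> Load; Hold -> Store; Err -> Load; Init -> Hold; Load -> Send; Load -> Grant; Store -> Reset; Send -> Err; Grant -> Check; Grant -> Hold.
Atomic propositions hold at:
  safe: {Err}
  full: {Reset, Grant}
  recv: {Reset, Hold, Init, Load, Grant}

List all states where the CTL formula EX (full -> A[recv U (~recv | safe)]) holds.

Sat(~recv) = {Check, Err, Store, Send}
Sat(~recv | safe) = {Check, Err, Store, Send}
A[recv U (~recv | safe)]: least fixpoint, start Z0 = Sat((~recv | safe)) = {Check, Err, Store, Send}, add states in Sat(recv) with every successor in Z. Already a fixed point.
Sat(A[recv U (~recv | safe)]) = {Check, Err, Store, Send}
Sat(full -> A[recv U (~recv | safe)]) = {Check, Hold, Err, Init, Load, Store, Send}
Sat(EX (full -> A[recv U (~recv | safe)])) = {s : some successor in {Check, Hold, Err, Init, Load, Store, Send}} = {Reset, Hold, Err, Init, Load, Send, Grant}

{Reset, Hold, Err, Init, Load, Send, Grant}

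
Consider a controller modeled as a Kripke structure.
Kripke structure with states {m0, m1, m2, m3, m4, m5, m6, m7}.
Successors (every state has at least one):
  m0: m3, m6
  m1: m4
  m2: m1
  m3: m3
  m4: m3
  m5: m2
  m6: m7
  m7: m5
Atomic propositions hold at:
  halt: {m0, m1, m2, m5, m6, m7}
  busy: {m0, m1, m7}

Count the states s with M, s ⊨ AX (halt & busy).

2

Sat(halt & busy) = {m0, m1, m7}
Sat(AX (halt & busy)) = {s : every successor in {m0, m1, m7}} = {m2, m6}
|Sat(AX (halt & busy))| = |{m2, m6}| = 2.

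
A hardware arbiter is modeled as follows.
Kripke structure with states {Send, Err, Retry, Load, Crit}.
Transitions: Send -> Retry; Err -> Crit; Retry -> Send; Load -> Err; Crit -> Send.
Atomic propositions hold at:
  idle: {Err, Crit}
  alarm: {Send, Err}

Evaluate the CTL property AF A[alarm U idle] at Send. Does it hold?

No

A[alarm U idle]: least fixpoint, start Z0 = Sat(idle) = {Err, Crit}, add states in Sat(alarm) with every successor in Z. Already a fixed point.
Sat(A[alarm U idle]) = {Err, Crit}
AF A[alarm U idle]: least fixpoint, start Z0 = {Err, Crit}, add states with every successor in Z. Z1 = {Err, Load, Crit}; fixed.
Sat(AF A[alarm U idle]) = {Err, Load, Crit}
Send ∉ Sat(AF A[alarm U idle]) = {Err, Load, Crit}, so the formula does not hold at Send.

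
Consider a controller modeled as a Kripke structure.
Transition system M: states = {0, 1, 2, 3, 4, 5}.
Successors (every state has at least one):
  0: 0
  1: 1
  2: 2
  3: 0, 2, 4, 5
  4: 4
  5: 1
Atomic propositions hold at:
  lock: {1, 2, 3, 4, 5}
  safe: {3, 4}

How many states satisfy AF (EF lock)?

5

EF lock: least fixpoint, start Z0 = {1, 2, 3, 4, 5}, add states with some successor in Z. Already a fixed point.
Sat(EF lock) = {1, 2, 3, 4, 5}
AF (EF lock): least fixpoint, start Z0 = {1, 2, 3, 4, 5}, add states with every successor in Z. Already a fixed point.
Sat(AF (EF lock)) = {1, 2, 3, 4, 5}
|Sat(AF (EF lock))| = |{1, 2, 3, 4, 5}| = 5.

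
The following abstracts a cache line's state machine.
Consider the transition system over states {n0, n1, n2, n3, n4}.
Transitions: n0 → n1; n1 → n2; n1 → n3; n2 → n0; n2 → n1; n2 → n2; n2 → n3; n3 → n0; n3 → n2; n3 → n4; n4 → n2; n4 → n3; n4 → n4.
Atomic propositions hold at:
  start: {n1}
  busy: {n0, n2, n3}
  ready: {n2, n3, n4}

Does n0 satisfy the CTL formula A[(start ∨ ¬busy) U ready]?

No

Sat(¬busy) = {n1, n4}
Sat(start ∨ ¬busy) = {n1, n4}
A[(start ∨ ¬busy) U ready]: least fixpoint, start Z0 = Sat(ready) = {n2, n3, n4}, add states in Sat(start ∨ ¬busy) with every successor in Z. Z1 = {n1, n2, n3, n4}; fixed.
Sat(A[(start ∨ ¬busy) U ready]) = {n1, n2, n3, n4}
n0 ∉ Sat(A[(start ∨ ¬busy) U ready]) = {n1, n2, n3, n4}, so the formula does not hold at n0.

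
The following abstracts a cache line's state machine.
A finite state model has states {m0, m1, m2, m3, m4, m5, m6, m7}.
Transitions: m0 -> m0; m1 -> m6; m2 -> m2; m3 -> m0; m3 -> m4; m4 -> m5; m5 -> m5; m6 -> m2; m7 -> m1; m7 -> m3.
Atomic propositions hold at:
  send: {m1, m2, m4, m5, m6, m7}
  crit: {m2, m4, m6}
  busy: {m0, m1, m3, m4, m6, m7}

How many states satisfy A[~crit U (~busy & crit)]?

1

Sat(~crit) = {m0, m1, m3, m5, m7}
Sat(~busy) = {m2, m5}
Sat(~busy & crit) = {m2}
A[~crit U (~busy & crit)]: least fixpoint, start Z0 = Sat((~busy & crit)) = {m2}, add states in Sat(~crit) with every successor in Z. Already a fixed point.
Sat(A[~crit U (~busy & crit)]) = {m2}
|Sat(A[~crit U (~busy & crit)])| = |{m2}| = 1.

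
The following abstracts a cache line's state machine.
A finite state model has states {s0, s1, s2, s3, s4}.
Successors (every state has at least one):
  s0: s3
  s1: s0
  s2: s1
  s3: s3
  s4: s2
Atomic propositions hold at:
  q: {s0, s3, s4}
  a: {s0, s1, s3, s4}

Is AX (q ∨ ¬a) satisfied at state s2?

No

Sat(¬a) = {s2}
Sat(q ∨ ¬a) = {s0, s2, s3, s4}
Sat(AX (q ∨ ¬a)) = {s : every successor in {s0, s2, s3, s4}} = {s0, s1, s3, s4}
s2 ∉ Sat(AX (q ∨ ¬a)) = {s0, s1, s3, s4}, so the formula does not hold at s2.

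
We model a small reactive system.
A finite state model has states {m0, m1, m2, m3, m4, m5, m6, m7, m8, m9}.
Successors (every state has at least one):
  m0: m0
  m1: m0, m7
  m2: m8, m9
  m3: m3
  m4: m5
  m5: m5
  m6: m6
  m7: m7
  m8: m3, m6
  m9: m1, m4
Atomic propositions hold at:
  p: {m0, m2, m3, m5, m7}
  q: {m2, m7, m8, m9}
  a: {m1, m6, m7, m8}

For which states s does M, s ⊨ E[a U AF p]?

AF p: least fixpoint, start Z0 = {m0, m2, m3, m5, m7}, add states with every successor in Z. Z1 = {m0, m1, m2, m3, m4, m5, m7}; Z2 = {m0, m1, m2, m3, m4, m5, m7, m9}; fixed.
Sat(AF p) = {m0, m1, m2, m3, m4, m5, m7, m9}
E[a U AF p]: least fixpoint, start Z0 = Sat(AF p) = {m0, m1, m2, m3, m4, m5, m7, m9}, add states in Sat(a) with some successor in Z. Z1 = {m0, m1, m2, m3, m4, m5, m7, m8, m9}; fixed.
Sat(E[a U AF p]) = {m0, m1, m2, m3, m4, m5, m7, m8, m9}

{m0, m1, m2, m3, m4, m5, m7, m8, m9}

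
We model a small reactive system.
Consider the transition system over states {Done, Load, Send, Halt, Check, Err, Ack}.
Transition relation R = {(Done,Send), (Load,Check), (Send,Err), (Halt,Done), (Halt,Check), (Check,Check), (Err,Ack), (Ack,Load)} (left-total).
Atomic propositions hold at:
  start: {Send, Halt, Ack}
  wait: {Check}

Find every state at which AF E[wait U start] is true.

{Done, Send, Halt, Err, Ack}

E[wait U start]: least fixpoint, start Z0 = Sat(start) = {Send, Halt, Ack}, add states in Sat(wait) with some successor in Z. Already a fixed point.
Sat(E[wait U start]) = {Send, Halt, Ack}
AF E[wait U start]: least fixpoint, start Z0 = {Send, Halt, Ack}, add states with every successor in Z. Z1 = {Done, Send, Halt, Err, Ack}; fixed.
Sat(AF E[wait U start]) = {Done, Send, Halt, Err, Ack}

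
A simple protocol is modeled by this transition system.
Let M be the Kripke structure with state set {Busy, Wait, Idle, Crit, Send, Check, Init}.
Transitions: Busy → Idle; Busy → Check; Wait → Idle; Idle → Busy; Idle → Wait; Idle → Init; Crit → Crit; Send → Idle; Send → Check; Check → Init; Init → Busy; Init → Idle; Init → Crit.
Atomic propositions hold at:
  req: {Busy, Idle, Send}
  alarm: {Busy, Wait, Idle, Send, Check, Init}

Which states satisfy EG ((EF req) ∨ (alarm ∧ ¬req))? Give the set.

{Busy, Wait, Idle, Send, Check, Init}

EF req: least fixpoint, start Z0 = {Busy, Idle, Send}, add states with some successor in Z. Z1 = {Busy, Wait, Idle, Send, Init}; Z2 = {Busy, Wait, Idle, Send, Check, Init}; fixed.
Sat(EF req) = {Busy, Wait, Idle, Send, Check, Init}
Sat(¬req) = {Wait, Crit, Check, Init}
Sat(alarm ∧ ¬req) = {Wait, Check, Init}
Sat((EF req) ∨ (alarm ∧ ¬req)) = {Busy, Wait, Idle, Send, Check, Init}
EG ((EF req) ∨ (alarm ∧ ¬req)): greatest fixpoint, start Z0 = {Busy, Wait, Idle, Send, Check, Init}, keep only states in Sat with some successor in Z. Already a fixed point.
Sat(EG ((EF req) ∨ (alarm ∧ ¬req))) = {Busy, Wait, Idle, Send, Check, Init}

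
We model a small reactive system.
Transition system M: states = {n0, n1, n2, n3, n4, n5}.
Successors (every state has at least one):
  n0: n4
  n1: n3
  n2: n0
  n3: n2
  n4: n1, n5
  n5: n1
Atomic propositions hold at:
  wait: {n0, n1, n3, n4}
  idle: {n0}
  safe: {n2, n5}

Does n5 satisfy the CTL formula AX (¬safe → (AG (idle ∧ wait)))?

Sat(¬safe) = {n0, n1, n3, n4}
Sat(idle ∧ wait) = {n0}
AG (idle ∧ wait): greatest fixpoint, start Z0 = {n0}, keep only states in Sat with every successor in Z. Z1 = ∅; fixed.
Sat(AG (idle ∧ wait)) = ∅
Sat(¬safe → (AG (idle ∧ wait))) = {n2, n5}
Sat(AX (¬safe → (AG (idle ∧ wait)))) = {s : every successor in {n2, n5}} = {n3}
n5 ∉ Sat(AX (¬safe → (AG (idle ∧ wait)))) = {n3}, so the formula does not hold at n5.

No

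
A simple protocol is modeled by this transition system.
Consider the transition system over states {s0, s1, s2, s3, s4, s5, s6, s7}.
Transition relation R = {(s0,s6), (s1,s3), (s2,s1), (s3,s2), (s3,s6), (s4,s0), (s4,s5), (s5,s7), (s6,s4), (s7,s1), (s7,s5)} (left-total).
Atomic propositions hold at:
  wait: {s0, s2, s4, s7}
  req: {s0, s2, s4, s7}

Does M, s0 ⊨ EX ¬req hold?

Yes

Sat(¬req) = {s1, s3, s5, s6}
Sat(EX ¬req) = {s : some successor in {s1, s3, s5, s6}} = {s0, s1, s2, s3, s4, s7}
s0 ∈ Sat(EX ¬req) = {s0, s1, s2, s3, s4, s7}, so the formula holds at s0.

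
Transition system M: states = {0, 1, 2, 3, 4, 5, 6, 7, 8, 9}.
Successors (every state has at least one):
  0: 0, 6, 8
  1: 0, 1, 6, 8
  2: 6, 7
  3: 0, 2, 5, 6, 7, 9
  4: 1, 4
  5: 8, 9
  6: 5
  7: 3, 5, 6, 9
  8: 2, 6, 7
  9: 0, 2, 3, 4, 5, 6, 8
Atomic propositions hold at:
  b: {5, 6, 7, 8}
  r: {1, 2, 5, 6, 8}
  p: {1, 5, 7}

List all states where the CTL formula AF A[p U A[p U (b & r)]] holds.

Sat(b & r) = {5, 6, 8}
A[p U (b & r)]: least fixpoint, start Z0 = Sat((b & r)) = {5, 6, 8}, add states in Sat(p) with every successor in Z. Already a fixed point.
Sat(A[p U (b & r)]) = {5, 6, 8}
A[p U A[p U (b & r)]]: least fixpoint, start Z0 = Sat(A[p U (b & r)]) = {5, 6, 8}, add states in Sat(p) with every successor in Z. Already a fixed point.
Sat(A[p U A[p U (b & r)]]) = {5, 6, 8}
AF A[p U A[p U (b & r)]]: least fixpoint, start Z0 = {5, 6, 8}, add states with every successor in Z. Already a fixed point.
Sat(AF A[p U A[p U (b & r)]]) = {5, 6, 8}

{5, 6, 8}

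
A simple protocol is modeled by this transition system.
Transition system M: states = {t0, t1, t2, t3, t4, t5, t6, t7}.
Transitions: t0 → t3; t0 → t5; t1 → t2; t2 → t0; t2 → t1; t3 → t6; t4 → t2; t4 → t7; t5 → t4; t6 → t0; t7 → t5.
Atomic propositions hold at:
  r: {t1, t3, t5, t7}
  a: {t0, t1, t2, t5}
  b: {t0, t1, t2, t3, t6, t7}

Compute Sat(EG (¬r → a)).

Sat(¬r) = {t0, t2, t4, t6}
Sat(¬r → a) = {t0, t1, t2, t3, t5, t7}
EG (¬r → a): greatest fixpoint, start Z0 = {t0, t1, t2, t3, t5, t7}, keep only states in Sat with some successor in Z. Z1 = {t0, t1, t2, t7}; Z2 = {t1, t2}; fixed.
Sat(EG (¬r → a)) = {t1, t2}

{t1, t2}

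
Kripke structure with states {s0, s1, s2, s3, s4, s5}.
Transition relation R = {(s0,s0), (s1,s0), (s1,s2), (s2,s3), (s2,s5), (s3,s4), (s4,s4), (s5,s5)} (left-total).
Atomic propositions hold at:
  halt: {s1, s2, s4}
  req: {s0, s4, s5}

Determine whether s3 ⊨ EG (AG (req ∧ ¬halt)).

Sat(¬halt) = {s0, s3, s5}
Sat(req ∧ ¬halt) = {s0, s5}
AG (req ∧ ¬halt): greatest fixpoint, start Z0 = {s0, s5}, keep only states in Sat with every successor in Z. Already a fixed point.
Sat(AG (req ∧ ¬halt)) = {s0, s5}
EG (AG (req ∧ ¬halt)): greatest fixpoint, start Z0 = {s0, s5}, keep only states in Sat with some successor in Z. Already a fixed point.
Sat(EG (AG (req ∧ ¬halt))) = {s0, s5}
s3 ∉ Sat(EG (AG (req ∧ ¬halt))) = {s0, s5}, so the formula does not hold at s3.

No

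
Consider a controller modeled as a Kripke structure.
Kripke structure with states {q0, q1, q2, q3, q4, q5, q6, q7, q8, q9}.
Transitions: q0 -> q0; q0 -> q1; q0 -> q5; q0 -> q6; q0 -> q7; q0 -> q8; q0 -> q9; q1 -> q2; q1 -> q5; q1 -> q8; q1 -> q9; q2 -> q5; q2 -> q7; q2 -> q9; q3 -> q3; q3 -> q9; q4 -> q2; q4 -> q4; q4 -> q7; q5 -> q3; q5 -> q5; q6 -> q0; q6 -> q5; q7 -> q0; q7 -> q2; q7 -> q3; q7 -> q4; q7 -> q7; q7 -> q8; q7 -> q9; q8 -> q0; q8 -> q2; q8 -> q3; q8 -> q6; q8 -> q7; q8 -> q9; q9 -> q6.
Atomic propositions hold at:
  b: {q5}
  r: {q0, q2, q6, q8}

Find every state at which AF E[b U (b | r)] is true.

{q0, q1, q2, q5, q6, q8, q9}

Sat(b | r) = {q0, q2, q5, q6, q8}
E[b U (b | r)]: least fixpoint, start Z0 = Sat((b | r)) = {q0, q2, q5, q6, q8}, add states in Sat(b) with some successor in Z. Already a fixed point.
Sat(E[b U (b | r)]) = {q0, q2, q5, q6, q8}
AF E[b U (b | r)]: least fixpoint, start Z0 = {q0, q2, q5, q6, q8}, add states with every successor in Z. Z1 = {q0, q2, q5, q6, q8, q9}; Z2 = {q0, q1, q2, q5, q6, q8, q9}; fixed.
Sat(AF E[b U (b | r)]) = {q0, q1, q2, q5, q6, q8, q9}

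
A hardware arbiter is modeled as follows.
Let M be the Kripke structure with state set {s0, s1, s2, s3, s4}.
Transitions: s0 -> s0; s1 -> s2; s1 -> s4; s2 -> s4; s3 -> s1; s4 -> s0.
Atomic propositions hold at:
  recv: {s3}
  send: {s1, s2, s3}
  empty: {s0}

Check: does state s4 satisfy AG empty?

AG empty: greatest fixpoint, start Z0 = {s0}, keep only states in Sat with every successor in Z. Already a fixed point.
Sat(AG empty) = {s0}
s4 ∉ Sat(AG empty) = {s0}, so the formula does not hold at s4.

No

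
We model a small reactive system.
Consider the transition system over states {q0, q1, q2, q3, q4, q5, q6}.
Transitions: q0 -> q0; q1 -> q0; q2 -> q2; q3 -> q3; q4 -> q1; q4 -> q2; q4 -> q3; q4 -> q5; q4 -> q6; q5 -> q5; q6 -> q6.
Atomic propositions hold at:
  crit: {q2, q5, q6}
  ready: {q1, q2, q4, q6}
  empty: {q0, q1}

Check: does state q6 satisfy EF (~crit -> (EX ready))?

Sat(~crit) = {q0, q1, q3, q4}
Sat(EX ready) = {s : some successor in {q1, q2, q4, q6}} = {q2, q4, q6}
Sat(~crit -> (EX ready)) = {q2, q4, q5, q6}
EF (~crit -> (EX ready)): least fixpoint, start Z0 = {q2, q4, q5, q6}, add states with some successor in Z. Already a fixed point.
Sat(EF (~crit -> (EX ready))) = {q2, q4, q5, q6}
q6 ∈ Sat(EF (~crit -> (EX ready))) = {q2, q4, q5, q6}, so the formula holds at q6.

Yes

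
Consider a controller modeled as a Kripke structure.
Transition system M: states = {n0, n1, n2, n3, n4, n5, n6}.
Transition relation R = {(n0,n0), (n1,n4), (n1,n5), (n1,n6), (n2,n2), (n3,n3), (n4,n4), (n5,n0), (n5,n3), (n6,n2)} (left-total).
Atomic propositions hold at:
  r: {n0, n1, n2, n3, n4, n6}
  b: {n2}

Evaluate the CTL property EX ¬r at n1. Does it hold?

Yes

Sat(¬r) = {n5}
Sat(EX ¬r) = {s : some successor in {n5}} = {n1}
n1 ∈ Sat(EX ¬r) = {n1}, so the formula holds at n1.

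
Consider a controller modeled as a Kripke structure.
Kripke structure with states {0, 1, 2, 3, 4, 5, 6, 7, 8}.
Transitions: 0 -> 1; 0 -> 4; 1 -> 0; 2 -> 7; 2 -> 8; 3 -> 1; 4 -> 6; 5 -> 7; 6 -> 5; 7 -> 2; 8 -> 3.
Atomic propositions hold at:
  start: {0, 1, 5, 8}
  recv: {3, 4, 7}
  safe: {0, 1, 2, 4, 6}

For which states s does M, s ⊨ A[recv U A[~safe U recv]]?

{3, 4, 5, 7, 8}

Sat(~safe) = {3, 5, 7, 8}
A[~safe U recv]: least fixpoint, start Z0 = Sat(recv) = {3, 4, 7}, add states in Sat(~safe) with every successor in Z. Z1 = {3, 4, 5, 7, 8}; fixed.
Sat(A[~safe U recv]) = {3, 4, 5, 7, 8}
A[recv U A[~safe U recv]]: least fixpoint, start Z0 = Sat(A[~safe U recv]) = {3, 4, 5, 7, 8}, add states in Sat(recv) with every successor in Z. Already a fixed point.
Sat(A[recv U A[~safe U recv]]) = {3, 4, 5, 7, 8}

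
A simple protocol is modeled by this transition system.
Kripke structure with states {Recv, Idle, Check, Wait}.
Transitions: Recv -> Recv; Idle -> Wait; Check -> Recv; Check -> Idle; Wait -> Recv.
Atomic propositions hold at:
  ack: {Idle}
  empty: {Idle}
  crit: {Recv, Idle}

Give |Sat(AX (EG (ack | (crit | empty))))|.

Sat(crit | empty) = {Recv, Idle}
Sat(ack | (crit | empty)) = {Recv, Idle}
EG (ack | (crit | empty)): greatest fixpoint, start Z0 = {Recv, Idle}, keep only states in Sat with some successor in Z. Z1 = {Recv}; fixed.
Sat(EG (ack | (crit | empty))) = {Recv}
Sat(AX (EG (ack | (crit | empty)))) = {s : every successor in {Recv}} = {Recv, Wait}
|Sat(AX (EG (ack | (crit | empty))))| = |{Recv, Wait}| = 2.

2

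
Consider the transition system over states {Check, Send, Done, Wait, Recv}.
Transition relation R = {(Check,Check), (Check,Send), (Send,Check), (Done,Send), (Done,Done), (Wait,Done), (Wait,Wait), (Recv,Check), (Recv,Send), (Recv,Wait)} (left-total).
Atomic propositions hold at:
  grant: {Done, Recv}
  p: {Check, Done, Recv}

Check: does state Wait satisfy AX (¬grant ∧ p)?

Sat(¬grant) = {Check, Send, Wait}
Sat(¬grant ∧ p) = {Check}
Sat(AX (¬grant ∧ p)) = {s : every successor in {Check}} = {Send}
Wait ∉ Sat(AX (¬grant ∧ p)) = {Send}, so the formula does not hold at Wait.

No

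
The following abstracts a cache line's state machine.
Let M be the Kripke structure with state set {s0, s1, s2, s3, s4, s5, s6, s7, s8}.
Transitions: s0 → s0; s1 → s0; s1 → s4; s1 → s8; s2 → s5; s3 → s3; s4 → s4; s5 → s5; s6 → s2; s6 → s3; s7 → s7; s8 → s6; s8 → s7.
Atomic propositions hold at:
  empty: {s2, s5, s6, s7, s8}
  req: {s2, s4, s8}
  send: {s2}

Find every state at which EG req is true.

{s4}

EG req: greatest fixpoint, start Z0 = {s2, s4, s8}, keep only states in Sat with some successor in Z. Z1 = {s4}; fixed.
Sat(EG req) = {s4}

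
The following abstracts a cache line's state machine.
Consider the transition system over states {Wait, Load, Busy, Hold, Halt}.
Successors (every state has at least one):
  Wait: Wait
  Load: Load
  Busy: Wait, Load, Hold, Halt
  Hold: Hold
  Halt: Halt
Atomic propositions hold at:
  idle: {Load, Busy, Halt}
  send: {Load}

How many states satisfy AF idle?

3

AF idle: least fixpoint, start Z0 = {Load, Busy, Halt}, add states with every successor in Z. Already a fixed point.
Sat(AF idle) = {Load, Busy, Halt}
|Sat(AF idle)| = |{Load, Busy, Halt}| = 3.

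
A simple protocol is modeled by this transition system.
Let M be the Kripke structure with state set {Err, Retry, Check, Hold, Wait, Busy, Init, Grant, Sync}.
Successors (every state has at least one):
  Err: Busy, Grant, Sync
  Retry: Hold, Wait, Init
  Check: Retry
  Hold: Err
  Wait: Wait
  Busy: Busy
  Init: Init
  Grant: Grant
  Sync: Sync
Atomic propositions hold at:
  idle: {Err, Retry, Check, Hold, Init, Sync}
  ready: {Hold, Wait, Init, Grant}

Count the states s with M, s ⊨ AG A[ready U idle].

2

A[ready U idle]: least fixpoint, start Z0 = Sat(idle) = {Err, Retry, Check, Hold, Init, Sync}, add states in Sat(ready) with every successor in Z. Already a fixed point.
Sat(A[ready U idle]) = {Err, Retry, Check, Hold, Init, Sync}
AG A[ready U idle]: greatest fixpoint, start Z0 = {Err, Retry, Check, Hold, Init, Sync}, keep only states in Sat with every successor in Z. Z1 = {Check, Hold, Init, Sync}; Z2 = {Init, Sync}; fixed.
Sat(AG A[ready U idle]) = {Init, Sync}
|Sat(AG A[ready U idle])| = |{Init, Sync}| = 2.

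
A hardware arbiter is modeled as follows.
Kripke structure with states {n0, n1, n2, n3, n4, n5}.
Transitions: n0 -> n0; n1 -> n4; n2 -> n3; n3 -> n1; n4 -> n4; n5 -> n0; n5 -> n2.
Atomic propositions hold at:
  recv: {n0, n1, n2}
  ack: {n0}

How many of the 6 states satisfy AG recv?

AG recv: greatest fixpoint, start Z0 = {n0, n1, n2}, keep only states in Sat with every successor in Z. Z1 = {n0}; fixed.
Sat(AG recv) = {n0}
|Sat(AG recv)| = |{n0}| = 1.

1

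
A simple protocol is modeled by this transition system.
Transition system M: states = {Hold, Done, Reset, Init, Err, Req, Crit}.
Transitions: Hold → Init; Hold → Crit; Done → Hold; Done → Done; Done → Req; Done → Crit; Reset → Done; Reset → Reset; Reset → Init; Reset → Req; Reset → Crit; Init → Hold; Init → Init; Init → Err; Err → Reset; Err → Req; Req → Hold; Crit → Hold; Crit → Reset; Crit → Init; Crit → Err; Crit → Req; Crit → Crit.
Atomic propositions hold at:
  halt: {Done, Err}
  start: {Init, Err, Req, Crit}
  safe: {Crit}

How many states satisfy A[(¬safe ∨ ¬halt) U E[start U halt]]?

Sat(¬safe) = {Hold, Done, Reset, Init, Err, Req}
Sat(¬halt) = {Hold, Reset, Init, Req, Crit}
Sat(¬safe ∨ ¬halt) = {Hold, Done, Reset, Init, Err, Req, Crit}
E[start U halt]: least fixpoint, start Z0 = Sat(halt) = {Done, Err}, add states in Sat(start) with some successor in Z. Z1 = {Done, Init, Err, Crit}; fixed.
Sat(E[start U halt]) = {Done, Init, Err, Crit}
A[(¬safe ∨ ¬halt) U E[start U halt]]: least fixpoint, start Z0 = Sat(E[start U halt]) = {Done, Init, Err, Crit}, add states in Sat(¬safe ∨ ¬halt) with every successor in Z. Z1 = {Hold, Done, Init, Err, Crit}; Z2 = {Hold, Done, Init, Err, Req, Crit}; fixed.
Sat(A[(¬safe ∨ ¬halt) U E[start U halt]]) = {Hold, Done, Init, Err, Req, Crit}
|Sat(A[(¬safe ∨ ¬halt) U E[start U halt]])| = |{Hold, Done, Init, Err, Req, Crit}| = 6.

6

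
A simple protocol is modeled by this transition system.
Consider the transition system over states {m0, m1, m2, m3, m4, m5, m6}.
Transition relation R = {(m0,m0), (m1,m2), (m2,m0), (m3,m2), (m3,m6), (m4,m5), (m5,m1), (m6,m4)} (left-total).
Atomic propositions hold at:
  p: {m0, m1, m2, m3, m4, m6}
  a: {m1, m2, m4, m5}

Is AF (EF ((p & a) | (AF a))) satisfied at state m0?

Sat(p & a) = {m1, m2, m4}
AF a: least fixpoint, start Z0 = {m1, m2, m4, m5}, add states with every successor in Z. Z1 = {m1, m2, m4, m5, m6}; Z2 = {m1, m2, m3, m4, m5, m6}; fixed.
Sat(AF a) = {m1, m2, m3, m4, m5, m6}
Sat((p & a) | (AF a)) = {m1, m2, m3, m4, m5, m6}
EF ((p & a) | (AF a)): least fixpoint, start Z0 = {m1, m2, m3, m4, m5, m6}, add states with some successor in Z. Already a fixed point.
Sat(EF ((p & a) | (AF a))) = {m1, m2, m3, m4, m5, m6}
AF (EF ((p & a) | (AF a))): least fixpoint, start Z0 = {m1, m2, m3, m4, m5, m6}, add states with every successor in Z. Already a fixed point.
Sat(AF (EF ((p & a) | (AF a)))) = {m1, m2, m3, m4, m5, m6}
m0 ∉ Sat(AF (EF ((p & a) | (AF a)))) = {m1, m2, m3, m4, m5, m6}, so the formula does not hold at m0.

No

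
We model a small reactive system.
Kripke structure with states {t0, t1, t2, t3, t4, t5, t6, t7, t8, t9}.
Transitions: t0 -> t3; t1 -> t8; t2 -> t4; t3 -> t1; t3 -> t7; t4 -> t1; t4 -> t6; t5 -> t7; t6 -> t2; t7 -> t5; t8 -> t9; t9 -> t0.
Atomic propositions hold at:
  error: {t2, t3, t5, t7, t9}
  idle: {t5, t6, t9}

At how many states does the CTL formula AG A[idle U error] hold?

2

A[idle U error]: least fixpoint, start Z0 = Sat(error) = {t2, t3, t5, t7, t9}, add states in Sat(idle) with every successor in Z. Z1 = {t2, t3, t5, t6, t7, t9}; fixed.
Sat(A[idle U error]) = {t2, t3, t5, t6, t7, t9}
AG A[idle U error]: greatest fixpoint, start Z0 = {t2, t3, t5, t6, t7, t9}, keep only states in Sat with every successor in Z. Z1 = {t5, t6, t7}; Z2 = {t5, t7}; fixed.
Sat(AG A[idle U error]) = {t5, t7}
|Sat(AG A[idle U error])| = |{t5, t7}| = 2.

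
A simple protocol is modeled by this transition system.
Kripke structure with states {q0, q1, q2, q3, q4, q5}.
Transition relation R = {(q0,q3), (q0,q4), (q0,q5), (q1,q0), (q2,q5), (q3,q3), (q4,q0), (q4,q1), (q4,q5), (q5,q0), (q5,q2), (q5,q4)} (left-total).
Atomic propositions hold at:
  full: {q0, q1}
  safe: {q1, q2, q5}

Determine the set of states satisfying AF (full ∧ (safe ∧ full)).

Sat(safe ∧ full) = {q1}
Sat(full ∧ (safe ∧ full)) = {q1}
AF (full ∧ (safe ∧ full)): least fixpoint, start Z0 = {q1}, add states with every successor in Z. Already a fixed point.
Sat(AF (full ∧ (safe ∧ full))) = {q1}

{q1}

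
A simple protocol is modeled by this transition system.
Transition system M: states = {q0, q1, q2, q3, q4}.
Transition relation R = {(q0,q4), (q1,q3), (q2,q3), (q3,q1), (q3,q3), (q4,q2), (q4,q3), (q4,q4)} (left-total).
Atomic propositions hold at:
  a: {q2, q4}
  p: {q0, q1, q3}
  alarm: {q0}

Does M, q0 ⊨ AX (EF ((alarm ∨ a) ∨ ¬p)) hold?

Yes

Sat(alarm ∨ a) = {q0, q2, q4}
Sat(¬p) = {q2, q4}
Sat((alarm ∨ a) ∨ ¬p) = {q0, q2, q4}
EF ((alarm ∨ a) ∨ ¬p): least fixpoint, start Z0 = {q0, q2, q4}, add states with some successor in Z. Already a fixed point.
Sat(EF ((alarm ∨ a) ∨ ¬p)) = {q0, q2, q4}
Sat(AX (EF ((alarm ∨ a) ∨ ¬p))) = {s : every successor in {q0, q2, q4}} = {q0}
q0 ∈ Sat(AX (EF ((alarm ∨ a) ∨ ¬p))) = {q0}, so the formula holds at q0.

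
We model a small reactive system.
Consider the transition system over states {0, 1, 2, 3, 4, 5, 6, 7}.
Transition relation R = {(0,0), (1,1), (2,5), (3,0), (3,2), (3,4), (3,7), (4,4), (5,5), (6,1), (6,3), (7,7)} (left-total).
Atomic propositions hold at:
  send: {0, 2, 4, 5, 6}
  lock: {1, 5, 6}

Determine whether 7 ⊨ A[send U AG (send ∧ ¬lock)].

Sat(¬lock) = {0, 2, 3, 4, 7}
Sat(send ∧ ¬lock) = {0, 2, 4}
AG (send ∧ ¬lock): greatest fixpoint, start Z0 = {0, 2, 4}, keep only states in Sat with every successor in Z. Z1 = {0, 4}; fixed.
Sat(AG (send ∧ ¬lock)) = {0, 4}
A[send U AG (send ∧ ¬lock)]: least fixpoint, start Z0 = Sat(AG (send ∧ ¬lock)) = {0, 4}, add states in Sat(send) with every successor in Z. Already a fixed point.
Sat(A[send U AG (send ∧ ¬lock)]) = {0, 4}
7 ∉ Sat(A[send U AG (send ∧ ¬lock)]) = {0, 4}, so the formula does not hold at 7.

No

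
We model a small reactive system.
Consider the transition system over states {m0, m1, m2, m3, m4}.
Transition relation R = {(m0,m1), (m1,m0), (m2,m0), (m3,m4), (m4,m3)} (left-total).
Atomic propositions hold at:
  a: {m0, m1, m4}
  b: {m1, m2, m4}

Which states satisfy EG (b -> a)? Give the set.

{m0, m1, m3, m4}

Sat(b -> a) = {m0, m1, m3, m4}
EG (b -> a): greatest fixpoint, start Z0 = {m0, m1, m3, m4}, keep only states in Sat with some successor in Z. Already a fixed point.
Sat(EG (b -> a)) = {m0, m1, m3, m4}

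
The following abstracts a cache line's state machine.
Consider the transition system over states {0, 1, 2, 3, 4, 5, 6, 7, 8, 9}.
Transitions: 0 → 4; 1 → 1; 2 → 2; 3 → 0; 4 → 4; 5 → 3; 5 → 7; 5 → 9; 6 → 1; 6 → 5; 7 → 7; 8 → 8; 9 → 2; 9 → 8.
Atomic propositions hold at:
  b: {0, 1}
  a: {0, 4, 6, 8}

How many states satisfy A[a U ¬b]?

Sat(¬b) = {2, 3, 4, 5, 6, 7, 8, 9}
A[a U ¬b]: least fixpoint, start Z0 = Sat(¬b) = {2, 3, 4, 5, 6, 7, 8, 9}, add states in Sat(a) with every successor in Z. Z1 = {0, 2, 3, 4, 5, 6, 7, 8, 9}; fixed.
Sat(A[a U ¬b]) = {0, 2, 3, 4, 5, 6, 7, 8, 9}
|Sat(A[a U ¬b])| = |{0, 2, 3, 4, 5, 6, 7, 8, 9}| = 9.

9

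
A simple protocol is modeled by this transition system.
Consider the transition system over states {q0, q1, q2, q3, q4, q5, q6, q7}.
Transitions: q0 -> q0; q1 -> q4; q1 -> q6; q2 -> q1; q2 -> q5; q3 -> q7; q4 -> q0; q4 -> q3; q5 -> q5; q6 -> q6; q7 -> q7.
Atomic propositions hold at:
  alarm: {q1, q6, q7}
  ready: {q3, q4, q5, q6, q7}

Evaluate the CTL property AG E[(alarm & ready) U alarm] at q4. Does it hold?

No

Sat(alarm & ready) = {q6, q7}
E[(alarm & ready) U alarm]: least fixpoint, start Z0 = Sat(alarm) = {q1, q6, q7}, add states in Sat(alarm & ready) with some successor in Z. Already a fixed point.
Sat(E[(alarm & ready) U alarm]) = {q1, q6, q7}
AG E[(alarm & ready) U alarm]: greatest fixpoint, start Z0 = {q1, q6, q7}, keep only states in Sat with every successor in Z. Z1 = {q6, q7}; fixed.
Sat(AG E[(alarm & ready) U alarm]) = {q6, q7}
q4 ∉ Sat(AG E[(alarm & ready) U alarm]) = {q6, q7}, so the formula does not hold at q4.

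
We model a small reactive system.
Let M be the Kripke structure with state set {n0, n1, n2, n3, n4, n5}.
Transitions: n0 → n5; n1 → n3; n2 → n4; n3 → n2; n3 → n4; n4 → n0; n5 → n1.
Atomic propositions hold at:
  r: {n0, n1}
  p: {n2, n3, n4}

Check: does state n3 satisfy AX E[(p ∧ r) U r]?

Sat(p ∧ r) = ∅
E[(p ∧ r) U r]: least fixpoint, start Z0 = Sat(r) = {n0, n1}, add states in Sat(p ∧ r) with some successor in Z. Already a fixed point.
Sat(E[(p ∧ r) U r]) = {n0, n1}
Sat(AX E[(p ∧ r) U r]) = {s : every successor in {n0, n1}} = {n4, n5}
n3 ∉ Sat(AX E[(p ∧ r) U r]) = {n4, n5}, so the formula does not hold at n3.

No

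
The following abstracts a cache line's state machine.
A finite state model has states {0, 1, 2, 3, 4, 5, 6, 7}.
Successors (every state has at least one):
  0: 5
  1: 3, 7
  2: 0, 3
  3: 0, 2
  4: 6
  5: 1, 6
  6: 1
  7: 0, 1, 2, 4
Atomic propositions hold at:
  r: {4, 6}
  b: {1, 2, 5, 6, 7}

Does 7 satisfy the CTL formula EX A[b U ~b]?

Yes

Sat(~b) = {0, 3, 4}
A[b U ~b]: least fixpoint, start Z0 = Sat(~b) = {0, 3, 4}, add states in Sat(b) with every successor in Z. Z1 = {0, 2, 3, 4}; fixed.
Sat(A[b U ~b]) = {0, 2, 3, 4}
Sat(EX A[b U ~b]) = {s : some successor in {0, 2, 3, 4}} = {1, 2, 3, 7}
7 ∈ Sat(EX A[b U ~b]) = {1, 2, 3, 7}, so the formula holds at 7.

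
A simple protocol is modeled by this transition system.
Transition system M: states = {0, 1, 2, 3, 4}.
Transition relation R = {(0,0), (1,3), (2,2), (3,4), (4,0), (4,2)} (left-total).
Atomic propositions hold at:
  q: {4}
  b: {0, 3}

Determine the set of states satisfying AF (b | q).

{0, 1, 3, 4}

Sat(b | q) = {0, 3, 4}
AF (b | q): least fixpoint, start Z0 = {0, 3, 4}, add states with every successor in Z. Z1 = {0, 1, 3, 4}; fixed.
Sat(AF (b | q)) = {0, 1, 3, 4}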